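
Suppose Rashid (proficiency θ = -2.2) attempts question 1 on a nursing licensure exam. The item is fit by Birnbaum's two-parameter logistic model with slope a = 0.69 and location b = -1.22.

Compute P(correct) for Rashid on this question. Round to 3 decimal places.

P(θ) = 1 / (1 + exp(−a(θ − b)))
Exponent: 0.69 × (-2.2 − (-1.22)) = -0.6762
1/(1 + e^{0.6762}) = 0.3371

0.337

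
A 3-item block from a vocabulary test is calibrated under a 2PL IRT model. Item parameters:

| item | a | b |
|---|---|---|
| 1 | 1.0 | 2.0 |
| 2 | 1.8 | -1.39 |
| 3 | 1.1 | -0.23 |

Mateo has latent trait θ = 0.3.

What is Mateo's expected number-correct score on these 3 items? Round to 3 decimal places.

P(θ) = 1 / (1 + exp(−a(θ − b)))
P_1 = 1/(1+e^{1.7000}) = 0.1545
P_2 = 1/(1+e^{-3.0420}) = 0.9544
P_3 = 1/(1+e^{-0.5830}) = 0.6418
E[score] = 0.1545 + 0.9544 + 0.6418 = 1.7507

1.751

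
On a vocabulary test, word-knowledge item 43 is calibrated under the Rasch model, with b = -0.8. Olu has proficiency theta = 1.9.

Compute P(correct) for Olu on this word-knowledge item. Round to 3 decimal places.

0.937

P(theta) = 1 / (1 + exp(−(theta − b)))
Exponent: (1.9 − (-0.8)) = 2.7000
1/(1 + e^{-2.7000}) = 0.9370
P = 0.9370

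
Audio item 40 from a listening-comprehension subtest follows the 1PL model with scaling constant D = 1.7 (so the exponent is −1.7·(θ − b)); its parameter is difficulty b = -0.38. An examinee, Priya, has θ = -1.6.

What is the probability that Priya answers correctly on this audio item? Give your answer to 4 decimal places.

P(θ) = 1 / (1 + exp(−D·(θ − b)))
Exponent: 1.7 × (-1.6 − (-0.38)) = -2.0740
1/(1 + e^{2.0740}) = 0.1116
P = 0.1116

0.1116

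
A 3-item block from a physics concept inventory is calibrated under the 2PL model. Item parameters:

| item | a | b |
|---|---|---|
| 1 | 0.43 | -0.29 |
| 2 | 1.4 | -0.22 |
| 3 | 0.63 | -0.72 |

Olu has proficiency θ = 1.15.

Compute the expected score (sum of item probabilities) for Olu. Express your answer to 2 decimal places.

2.29

P(θ) = 1 / (1 + exp(−a(θ − b)))
P_1 = 1/(1+e^{-0.6192}) = 0.6500
P_2 = 1/(1+e^{-1.9180}) = 0.8719
P_3 = 1/(1+e^{-1.1781}) = 0.7646
E[score] = 0.6500 + 0.8719 + 0.7646 = 2.2866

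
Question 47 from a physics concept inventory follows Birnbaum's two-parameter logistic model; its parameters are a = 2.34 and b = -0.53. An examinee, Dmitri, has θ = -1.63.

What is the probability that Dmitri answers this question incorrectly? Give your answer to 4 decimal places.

P(θ) = 1 / (1 + exp(−a(θ − b)))
Exponent: 2.34 × (-1.63 − (-0.53)) = -2.5740
1/(1 + e^{2.5740}) = 0.0708
P(incorrect) = 1 − 0.0708 = 0.9292

0.9292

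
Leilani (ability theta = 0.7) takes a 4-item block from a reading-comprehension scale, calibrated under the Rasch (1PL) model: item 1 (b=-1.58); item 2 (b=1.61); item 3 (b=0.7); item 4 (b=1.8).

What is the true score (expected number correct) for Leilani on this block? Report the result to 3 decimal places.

P(theta) = 1 / (1 + exp(−(theta − b)))
P_1 = 1/(1+e^{-2.2800}) = 0.9072
P_2 = 1/(1+e^{0.9100}) = 0.2870
P_3 = 1/(1+e^{0.0000}) = 0.5000
P_4 = 1/(1+e^{1.1000}) = 0.2497
E[score] = 0.9072 + 0.2870 + 0.5000 + 0.2497 = 1.9439

1.944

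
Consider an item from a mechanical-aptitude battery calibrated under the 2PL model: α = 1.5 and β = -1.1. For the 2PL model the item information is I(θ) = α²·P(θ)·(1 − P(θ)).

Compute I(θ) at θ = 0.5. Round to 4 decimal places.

0.1716

P = 1/(1+e^{-2.4000}) = 0.9168
P(1−P) = 0.9168 × 0.0832 = 0.0763
I = α² × P(1−P) = 1.5² × 0.0763 = 0.17157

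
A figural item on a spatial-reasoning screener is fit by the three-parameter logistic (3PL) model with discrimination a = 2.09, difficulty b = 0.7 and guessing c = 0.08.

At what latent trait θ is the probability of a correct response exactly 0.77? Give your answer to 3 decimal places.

P(θ) = c + (1 − c) · 1 / (1 + exp(−a(θ − b)))
Remove guessing floor: (0.77 − 0.08)/(1 − 0.08) = 0.7500
logit = ln(0.7500/0.2500) = 1.0986
θ = b + logit/(a) = 0.7 + 1.0986/2.0900 = 1.2257

1.226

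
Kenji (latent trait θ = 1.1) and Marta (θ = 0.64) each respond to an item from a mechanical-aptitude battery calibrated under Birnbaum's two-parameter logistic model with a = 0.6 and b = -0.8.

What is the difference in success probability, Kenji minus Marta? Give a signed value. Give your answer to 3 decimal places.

P(θ) = 1 / (1 + exp(−a(θ − b)))
P(Kenji) = 0.7577  [exponent 1.1400]
P(Marta) = 0.7035  [exponent 0.8640]
Difference = 0.7577 − 0.7035 = 0.0542

0.054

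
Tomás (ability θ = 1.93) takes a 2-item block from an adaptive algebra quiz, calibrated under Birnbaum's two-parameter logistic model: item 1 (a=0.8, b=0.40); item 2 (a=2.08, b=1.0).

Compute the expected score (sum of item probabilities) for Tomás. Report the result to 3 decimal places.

1.647

P(θ) = 1 / (1 + exp(−a(θ − b)))
P_1 = 1/(1+e^{-1.2240}) = 0.7728
P_2 = 1/(1+e^{-1.9344}) = 0.8737
E[score] = 0.7728 + 0.8737 = 1.6465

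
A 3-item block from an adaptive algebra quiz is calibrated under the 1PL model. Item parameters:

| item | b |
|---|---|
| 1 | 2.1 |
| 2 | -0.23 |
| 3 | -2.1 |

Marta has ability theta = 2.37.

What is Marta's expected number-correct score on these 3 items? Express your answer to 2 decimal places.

2.49

P(theta) = 1 / (1 + exp(−(theta − b)))
P_1 = 1/(1+e^{-0.2700}) = 0.5671
P_2 = 1/(1+e^{-2.6000}) = 0.9309
P_3 = 1/(1+e^{-4.4700}) = 0.9887
E[score] = 0.5671 + 0.9309 + 0.9887 = 2.4866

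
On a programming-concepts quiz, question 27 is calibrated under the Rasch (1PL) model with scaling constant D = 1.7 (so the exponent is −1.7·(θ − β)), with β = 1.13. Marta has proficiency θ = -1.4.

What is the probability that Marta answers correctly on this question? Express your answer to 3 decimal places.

0.013

P(θ) = 1 / (1 + exp(−D·(θ − β)))
Exponent: 1.7 × (-1.4 − 1.13) = -4.3010
1/(1 + e^{4.3010}) = 0.0134
P = 0.0134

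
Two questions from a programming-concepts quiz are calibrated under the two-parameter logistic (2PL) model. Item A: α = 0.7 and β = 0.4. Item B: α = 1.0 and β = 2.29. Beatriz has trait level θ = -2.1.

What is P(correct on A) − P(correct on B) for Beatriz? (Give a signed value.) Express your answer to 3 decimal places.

0.136

P(θ) = 1 / (1 + exp(−α(θ − β)))
P_A = 0.1480
P_B = 0.0122
P_A − P_B = 0.1358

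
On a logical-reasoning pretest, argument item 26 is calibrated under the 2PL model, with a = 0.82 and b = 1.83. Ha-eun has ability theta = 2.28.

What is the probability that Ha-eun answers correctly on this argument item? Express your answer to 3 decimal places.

P(theta) = 1 / (1 + exp(−a(theta − b)))
Exponent: 0.82 × (2.28 − 1.83) = 0.3690
1/(1 + e^{-0.3690}) = 0.5912

0.591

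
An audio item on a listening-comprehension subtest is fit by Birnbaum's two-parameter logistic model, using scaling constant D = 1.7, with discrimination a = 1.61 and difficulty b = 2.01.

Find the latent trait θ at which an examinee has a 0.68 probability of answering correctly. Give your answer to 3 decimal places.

2.285

P(θ) = 1 / (1 + exp(−D·a(θ − b)))
logit = ln(0.6800/0.3200) = 0.7538
θ = b + logit/(1.7·a) = 2.01 + 0.7538/2.7370 = 2.2854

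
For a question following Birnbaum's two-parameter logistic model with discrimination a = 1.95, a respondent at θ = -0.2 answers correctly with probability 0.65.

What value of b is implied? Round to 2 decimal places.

-0.52

P(θ) = 1 / (1 + exp(−a(θ − b)))
logit(0.65) = ln(0.65/0.35) = 0.6190
b = θ − logit/(a) = -0.2 − 0.6190/1.9500 = -0.5175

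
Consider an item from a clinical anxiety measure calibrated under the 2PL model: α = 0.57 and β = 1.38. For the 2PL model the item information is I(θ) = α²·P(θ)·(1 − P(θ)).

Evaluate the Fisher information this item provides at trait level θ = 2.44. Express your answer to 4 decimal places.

P = 1/(1+e^{-0.6042}) = 0.6466
P(1−P) = 0.6466 × 0.3534 = 0.2285
I = α² × P(1−P) = 0.57² × 0.2285 = 0.07424

0.0742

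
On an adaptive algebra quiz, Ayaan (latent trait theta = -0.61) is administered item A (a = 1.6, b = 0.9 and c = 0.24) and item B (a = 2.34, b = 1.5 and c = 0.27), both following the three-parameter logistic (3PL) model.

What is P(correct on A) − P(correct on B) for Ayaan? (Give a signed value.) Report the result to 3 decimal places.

P(theta) = c + (1 − c) · 1 / (1 + exp(−a(theta − b)))
P_A = 0.3023
P_B = 0.2752
P_A − P_B = 0.0271

0.027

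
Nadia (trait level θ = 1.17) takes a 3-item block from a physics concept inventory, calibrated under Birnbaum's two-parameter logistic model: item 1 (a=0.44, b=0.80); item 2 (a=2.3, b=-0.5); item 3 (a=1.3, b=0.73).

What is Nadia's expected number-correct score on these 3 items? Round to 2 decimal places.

2.16

P(θ) = 1 / (1 + exp(−a(θ − b)))
P_1 = 1/(1+e^{-0.1628}) = 0.5406
P_2 = 1/(1+e^{-3.8410}) = 0.9790
P_3 = 1/(1+e^{-0.5720}) = 0.6392
E[score] = 0.5406 + 0.9790 + 0.6392 = 2.1588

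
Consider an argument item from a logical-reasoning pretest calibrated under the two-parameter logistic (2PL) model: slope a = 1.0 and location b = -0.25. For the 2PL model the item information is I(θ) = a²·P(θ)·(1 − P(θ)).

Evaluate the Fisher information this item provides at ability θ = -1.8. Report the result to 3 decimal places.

P = 1/(1+e^{1.5500}) = 0.1751
P(1−P) = 0.1751 × 0.8249 = 0.1444
I = a² × P(1−P) = 1.0² × 0.1444 = 0.14443

0.144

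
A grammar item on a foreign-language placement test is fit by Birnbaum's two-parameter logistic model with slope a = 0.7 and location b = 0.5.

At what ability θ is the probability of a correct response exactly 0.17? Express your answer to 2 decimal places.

P(θ) = 1 / (1 + exp(−a(θ − b)))
logit = ln(0.1700/0.8300) = -1.5856
θ = b + logit/(a) = 0.5 + (-1.5856)/0.7000 = -1.7652

-1.77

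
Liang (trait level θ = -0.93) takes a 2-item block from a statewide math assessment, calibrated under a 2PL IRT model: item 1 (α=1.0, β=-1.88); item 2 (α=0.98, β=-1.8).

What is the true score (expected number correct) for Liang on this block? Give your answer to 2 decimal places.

P(θ) = 1 / (1 + exp(−α(θ − β)))
P_1 = 1/(1+e^{-0.9500}) = 0.7211
P_2 = 1/(1+e^{-0.8526}) = 0.7011
E[score] = 0.7211 + 0.7011 = 1.4222

1.42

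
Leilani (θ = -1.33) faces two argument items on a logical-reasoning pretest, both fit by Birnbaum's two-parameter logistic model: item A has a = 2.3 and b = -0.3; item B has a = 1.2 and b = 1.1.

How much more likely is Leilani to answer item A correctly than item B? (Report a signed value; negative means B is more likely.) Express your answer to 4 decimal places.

0.0342

P(θ) = 1 / (1 + exp(−a(θ − b)))
P_A = 0.0856
P_B = 0.0514
P_A − P_B = 0.0342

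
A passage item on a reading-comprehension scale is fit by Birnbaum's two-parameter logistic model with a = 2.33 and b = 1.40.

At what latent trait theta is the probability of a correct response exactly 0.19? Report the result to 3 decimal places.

0.778

P(theta) = 1 / (1 + exp(−a(theta − b)))
logit = ln(0.1900/0.8100) = -1.4500
theta = b + logit/(a) = 1.40 + (-1.4500)/2.3300 = 0.7777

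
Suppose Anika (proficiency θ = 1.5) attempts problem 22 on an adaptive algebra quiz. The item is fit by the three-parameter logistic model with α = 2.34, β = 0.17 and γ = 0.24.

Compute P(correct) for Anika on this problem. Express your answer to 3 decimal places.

0.968

P(θ) = γ + (1 − γ) · 1 / (1 + exp(−α(θ − β)))
Exponent: 2.34 × (1.5 − 0.17) = 3.1122
1/(1 + e^{-3.1122}) = 0.9574
P = 0.24 + 0.76 × 0.9574 = 0.9676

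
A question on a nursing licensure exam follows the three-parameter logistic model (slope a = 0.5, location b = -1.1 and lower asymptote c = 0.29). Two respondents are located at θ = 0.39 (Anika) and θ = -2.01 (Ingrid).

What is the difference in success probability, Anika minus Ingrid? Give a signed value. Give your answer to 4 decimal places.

0.2058

P(θ) = c + (1 − c) · 1 / (1 + exp(−a(θ − b)))
P(Anika) = 0.7714  [exponent 0.7450]
P(Ingrid) = 0.5656  [exponent -0.4550]
Difference = 0.7714 − 0.5656 = 0.2058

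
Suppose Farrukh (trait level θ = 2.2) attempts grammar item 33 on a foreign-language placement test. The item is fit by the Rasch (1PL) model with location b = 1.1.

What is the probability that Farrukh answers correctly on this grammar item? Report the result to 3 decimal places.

P(θ) = 1 / (1 + exp(−(θ − b)))
Exponent: (2.2 − 1.1) = 1.1000
1/(1 + e^{-1.1000}) = 0.7503
P = 0.7503

0.750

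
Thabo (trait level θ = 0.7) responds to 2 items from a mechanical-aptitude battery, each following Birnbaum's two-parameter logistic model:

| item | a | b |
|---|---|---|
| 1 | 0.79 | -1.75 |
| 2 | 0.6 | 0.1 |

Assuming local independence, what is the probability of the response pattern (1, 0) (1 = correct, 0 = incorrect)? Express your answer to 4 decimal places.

P(θ) = 1 / (1 + exp(−a(θ − b)))
P_1 = 1/(1+e^{-1.9355}) = 0.8739
P_2 = 1/(1+e^{-0.3600}) = 0.5890
L = P_1 × (1−P_2) = 0.8739 × 0.4110 = 0.35912

0.3591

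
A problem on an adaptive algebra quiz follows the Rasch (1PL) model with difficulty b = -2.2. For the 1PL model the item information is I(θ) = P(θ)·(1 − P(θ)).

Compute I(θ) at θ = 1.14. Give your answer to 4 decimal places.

0.0331

P = 1/(1+e^{-3.3400}) = 0.9658
P(1−P) = 0.9658 × 0.0342 = 0.0331
I = P(1−P) = 0.03305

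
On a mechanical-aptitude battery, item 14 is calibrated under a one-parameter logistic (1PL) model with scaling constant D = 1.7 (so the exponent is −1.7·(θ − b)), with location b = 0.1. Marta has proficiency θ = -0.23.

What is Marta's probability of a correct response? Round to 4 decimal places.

0.3633

P(θ) = 1 / (1 + exp(−D·(θ − b)))
Exponent: 1.7 × (-0.23 − 0.1) = -0.5610
1/(1 + e^{0.5610}) = 0.3633
P = 0.3633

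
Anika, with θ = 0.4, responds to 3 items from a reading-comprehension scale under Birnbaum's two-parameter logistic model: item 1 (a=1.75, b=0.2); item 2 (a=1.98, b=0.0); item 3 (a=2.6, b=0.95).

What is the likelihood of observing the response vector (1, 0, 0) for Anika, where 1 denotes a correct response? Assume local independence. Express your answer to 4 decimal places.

0.1476

P(θ) = 1 / (1 + exp(−a(θ − b)))
P_1 = 1/(1+e^{-0.3500}) = 0.5866
P_2 = 1/(1+e^{-0.7920}) = 0.6883
P_3 = 1/(1+e^{1.4300}) = 0.1931
L = P_1 × (1−P_2) × (1−P_3) = 0.5866 × 0.3117 × 0.8069 = 0.14756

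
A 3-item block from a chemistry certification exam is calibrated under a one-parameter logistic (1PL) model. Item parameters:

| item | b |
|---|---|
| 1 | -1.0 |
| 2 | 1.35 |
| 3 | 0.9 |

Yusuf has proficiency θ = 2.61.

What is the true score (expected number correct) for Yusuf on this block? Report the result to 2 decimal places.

2.60

P(θ) = 1 / (1 + exp(−(θ − b)))
P_1 = 1/(1+e^{-3.6100}) = 0.9737
P_2 = 1/(1+e^{-1.2600}) = 0.7790
P_3 = 1/(1+e^{-1.7100}) = 0.8468
E[score] = 0.9737 + 0.7790 + 0.8468 = 2.5995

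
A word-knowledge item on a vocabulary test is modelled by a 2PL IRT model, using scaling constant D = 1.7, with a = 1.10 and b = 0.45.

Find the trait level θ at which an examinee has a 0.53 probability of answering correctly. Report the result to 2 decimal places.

0.51

P(θ) = 1 / (1 + exp(−D·a(θ − b)))
logit = ln(0.5300/0.4700) = 0.1201
θ = b + logit/(1.7·a) = 0.45 + 0.1201/1.8700 = 0.5142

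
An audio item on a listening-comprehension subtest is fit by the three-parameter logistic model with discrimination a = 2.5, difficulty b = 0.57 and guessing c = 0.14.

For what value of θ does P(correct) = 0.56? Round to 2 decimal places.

0.55

P(θ) = c + (1 − c) · 1 / (1 + exp(−a(θ − b)))
Remove guessing floor: (0.56 − 0.14)/(1 − 0.14) = 0.4884
logit = ln(0.4884/0.5116) = -0.0465
θ = b + logit/(a) = 0.57 + (-0.0465)/2.5000 = 0.5514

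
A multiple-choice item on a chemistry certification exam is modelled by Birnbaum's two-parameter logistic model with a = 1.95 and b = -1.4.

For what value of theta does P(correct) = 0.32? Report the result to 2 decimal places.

-1.79

P(theta) = 1 / (1 + exp(−a(theta − b)))
logit = ln(0.3200/0.6800) = -0.7538
theta = b + logit/(a) = -1.4 + (-0.7538)/1.9500 = -1.7865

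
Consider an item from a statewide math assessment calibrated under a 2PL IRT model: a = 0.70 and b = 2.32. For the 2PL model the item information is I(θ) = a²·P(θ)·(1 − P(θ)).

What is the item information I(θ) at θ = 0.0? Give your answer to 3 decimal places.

P = 1/(1+e^{1.6240}) = 0.1647
P(1−P) = 0.1647 × 0.8353 = 0.1375
I = a² × P(1−P) = 0.70² × 0.1375 = 0.06740

0.067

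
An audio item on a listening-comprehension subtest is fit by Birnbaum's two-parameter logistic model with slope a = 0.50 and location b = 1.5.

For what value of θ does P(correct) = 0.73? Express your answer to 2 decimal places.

P(θ) = 1 / (1 + exp(−a(θ − b)))
logit = ln(0.7300/0.2700) = 0.9946
θ = b + logit/(a) = 1.5 + 0.9946/0.5000 = 3.4892

3.49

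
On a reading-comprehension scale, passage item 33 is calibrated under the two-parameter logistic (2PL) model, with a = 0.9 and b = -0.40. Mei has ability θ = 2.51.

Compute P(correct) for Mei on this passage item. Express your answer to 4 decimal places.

0.9321

P(θ) = 1 / (1 + exp(−a(θ − b)))
Exponent: 0.9 × (2.51 − (-0.40)) = 2.6190
1/(1 + e^{-2.6190}) = 0.9321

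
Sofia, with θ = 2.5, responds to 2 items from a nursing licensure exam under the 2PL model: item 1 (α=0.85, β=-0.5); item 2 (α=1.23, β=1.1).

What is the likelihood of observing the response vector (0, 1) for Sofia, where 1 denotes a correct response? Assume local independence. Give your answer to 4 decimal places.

P(θ) = 1 / (1 + exp(−α(θ − β)))
P_1 = 1/(1+e^{-2.5500}) = 0.9276
P_2 = 1/(1+e^{-1.7220}) = 0.8484
L = (1−P_1) × P_2 = 0.0724 × 0.8484 = 0.06145

0.0614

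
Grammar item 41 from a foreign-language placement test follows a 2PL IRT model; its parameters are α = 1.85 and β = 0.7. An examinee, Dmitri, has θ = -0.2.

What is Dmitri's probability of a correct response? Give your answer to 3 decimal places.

P(θ) = 1 / (1 + exp(−α(θ − β)))
Exponent: 1.85 × (-0.2 − 0.7) = -1.6650
1/(1 + e^{1.6650}) = 0.1591

0.159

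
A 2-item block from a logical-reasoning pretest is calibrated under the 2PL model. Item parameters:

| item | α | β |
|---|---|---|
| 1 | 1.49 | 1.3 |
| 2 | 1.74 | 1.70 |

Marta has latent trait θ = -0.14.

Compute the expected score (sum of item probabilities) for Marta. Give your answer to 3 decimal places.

0.144

P(θ) = 1 / (1 + exp(−α(θ − β)))
P_1 = 1/(1+e^{2.1456}) = 0.1047
P_2 = 1/(1+e^{3.2016}) = 0.0391
E[score] = 0.1047 + 0.0391 = 0.1438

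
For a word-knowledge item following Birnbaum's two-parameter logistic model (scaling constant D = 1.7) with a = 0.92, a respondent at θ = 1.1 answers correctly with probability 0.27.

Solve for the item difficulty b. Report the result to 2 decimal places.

1.74

P(θ) = 1 / (1 + exp(−D·a(θ − b)))
logit(0.27) = ln(0.27/0.73) = -0.9946
b = θ − logit/(1.7·a) = 1.1 − (-0.9946)/1.5640 = 1.7359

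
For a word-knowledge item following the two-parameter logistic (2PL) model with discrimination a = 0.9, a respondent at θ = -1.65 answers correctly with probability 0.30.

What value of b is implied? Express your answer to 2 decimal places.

P(θ) = 1 / (1 + exp(−a(θ − b)))
logit(0.30) = ln(0.30/0.70) = -0.8473
b = θ − logit/(a) = -1.65 − (-0.8473)/0.9000 = -0.7086

-0.71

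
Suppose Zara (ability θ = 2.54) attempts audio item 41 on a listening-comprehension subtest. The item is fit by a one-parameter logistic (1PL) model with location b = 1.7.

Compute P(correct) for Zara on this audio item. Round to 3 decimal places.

P(θ) = 1 / (1 + exp(−(θ − b)))
Exponent: (2.54 − 1.7) = 0.8400
1/(1 + e^{-0.8400}) = 0.6985
P = 0.6985

0.698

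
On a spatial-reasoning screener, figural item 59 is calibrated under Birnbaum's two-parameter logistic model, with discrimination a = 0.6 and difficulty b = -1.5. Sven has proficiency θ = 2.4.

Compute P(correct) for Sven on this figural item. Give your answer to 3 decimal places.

P(θ) = 1 / (1 + exp(−a(θ − b)))
Exponent: 0.6 × (2.4 − (-1.5)) = 2.3400
1/(1 + e^{-2.3400}) = 0.9121

0.912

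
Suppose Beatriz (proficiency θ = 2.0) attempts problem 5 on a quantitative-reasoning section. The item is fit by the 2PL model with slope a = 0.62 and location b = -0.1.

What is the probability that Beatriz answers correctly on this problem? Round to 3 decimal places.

0.786

P(θ) = 1 / (1 + exp(−a(θ − b)))
Exponent: 0.62 × (2.0 − (-0.1)) = 1.3020
1/(1 + e^{-1.3020}) = 0.7862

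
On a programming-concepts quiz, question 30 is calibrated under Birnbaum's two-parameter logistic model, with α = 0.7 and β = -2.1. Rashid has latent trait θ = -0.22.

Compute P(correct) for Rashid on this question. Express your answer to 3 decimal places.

0.789

P(θ) = 1 / (1 + exp(−α(θ − β)))
Exponent: 0.7 × (-0.22 − (-2.1)) = 1.3160
1/(1 + e^{-1.3160}) = 0.7885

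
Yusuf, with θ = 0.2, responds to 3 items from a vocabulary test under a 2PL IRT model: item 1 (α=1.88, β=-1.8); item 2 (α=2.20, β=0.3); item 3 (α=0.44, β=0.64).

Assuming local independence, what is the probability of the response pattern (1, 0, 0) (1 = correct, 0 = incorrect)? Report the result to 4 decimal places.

0.2972

P(θ) = 1 / (1 + exp(−α(θ − β)))
P_1 = 1/(1+e^{-3.7600}) = 0.9772
P_2 = 1/(1+e^{0.2200}) = 0.4452
P_3 = 1/(1+e^{0.1936}) = 0.4518
L = P_1 × (1−P_2) × (1−P_3) = 0.9772 × 0.5548 × 0.5482 = 0.29724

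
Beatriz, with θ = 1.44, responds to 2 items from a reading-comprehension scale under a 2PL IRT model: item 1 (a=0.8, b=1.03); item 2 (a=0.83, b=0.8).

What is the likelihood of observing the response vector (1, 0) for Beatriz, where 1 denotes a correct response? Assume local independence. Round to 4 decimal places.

0.2152

P(θ) = 1 / (1 + exp(−a(θ − b)))
P_1 = 1/(1+e^{-0.3280}) = 0.5813
P_2 = 1/(1+e^{-0.5312}) = 0.6298
L = P_1 × (1−P_2) = 0.5813 × 0.3702 = 0.21521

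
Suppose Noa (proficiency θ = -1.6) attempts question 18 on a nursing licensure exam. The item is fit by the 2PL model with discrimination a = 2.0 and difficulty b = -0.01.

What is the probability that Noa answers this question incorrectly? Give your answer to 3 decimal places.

P(θ) = 1 / (1 + exp(−a(θ − b)))
Exponent: 2.0 × (-1.6 − (-0.01)) = -3.1800
1/(1 + e^{3.1800}) = 0.0399
P(incorrect) = 1 − 0.0399 = 0.9601

0.960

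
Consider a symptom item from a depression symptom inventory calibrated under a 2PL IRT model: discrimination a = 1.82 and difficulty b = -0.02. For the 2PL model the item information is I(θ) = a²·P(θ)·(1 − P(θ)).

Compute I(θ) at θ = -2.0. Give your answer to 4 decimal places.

0.0855

P = 1/(1+e^{3.6036}) = 0.0265
P(1−P) = 0.0265 × 0.9735 = 0.0258
I = a² × P(1−P) = 1.82² × 0.0258 = 0.08546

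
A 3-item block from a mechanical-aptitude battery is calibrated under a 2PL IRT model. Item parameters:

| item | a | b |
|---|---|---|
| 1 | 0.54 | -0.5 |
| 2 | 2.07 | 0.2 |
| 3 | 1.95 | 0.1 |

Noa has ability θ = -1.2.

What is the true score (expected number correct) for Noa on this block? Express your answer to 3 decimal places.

0.532

P(θ) = 1 / (1 + exp(−a(θ − b)))
P_1 = 1/(1+e^{0.3780}) = 0.4066
P_2 = 1/(1+e^{2.8980}) = 0.0523
P_3 = 1/(1+e^{2.5350}) = 0.0734
E[score] = 0.4066 + 0.0523 + 0.0734 = 0.5323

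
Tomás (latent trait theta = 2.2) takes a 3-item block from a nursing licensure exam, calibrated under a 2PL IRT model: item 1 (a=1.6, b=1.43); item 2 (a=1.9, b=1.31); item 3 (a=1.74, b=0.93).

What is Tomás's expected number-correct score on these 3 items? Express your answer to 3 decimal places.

P(theta) = 1 / (1 + exp(−a(theta − b)))
P_1 = 1/(1+e^{-1.2320}) = 0.7742
P_2 = 1/(1+e^{-1.6910}) = 0.8444
P_3 = 1/(1+e^{-2.2098}) = 0.9011
E[score] = 0.7742 + 0.8444 + 0.9011 = 2.5197

2.520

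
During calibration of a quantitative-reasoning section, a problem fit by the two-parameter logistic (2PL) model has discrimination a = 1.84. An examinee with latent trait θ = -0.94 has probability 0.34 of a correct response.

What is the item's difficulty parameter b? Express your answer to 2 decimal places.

P(θ) = 1 / (1 + exp(−a(θ − b)))
logit(0.34) = ln(0.34/0.66) = -0.6633
b = θ − logit/(a) = -0.94 − (-0.6633)/1.8400 = -0.5795

-0.58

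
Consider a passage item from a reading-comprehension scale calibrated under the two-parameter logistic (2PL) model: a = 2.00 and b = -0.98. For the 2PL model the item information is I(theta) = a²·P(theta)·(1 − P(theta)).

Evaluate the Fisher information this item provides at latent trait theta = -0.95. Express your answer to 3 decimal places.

P = 1/(1+e^{-0.0600}) = 0.5150
P(1−P) = 0.5150 × 0.4850 = 0.2498
I = a² × P(1−P) = 2.00² × 0.2498 = 0.99910

0.999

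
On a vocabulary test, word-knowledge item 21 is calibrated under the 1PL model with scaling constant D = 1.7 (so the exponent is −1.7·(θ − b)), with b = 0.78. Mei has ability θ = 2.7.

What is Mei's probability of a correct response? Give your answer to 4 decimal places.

0.9632

P(θ) = 1 / (1 + exp(−D·(θ − b)))
Exponent: 1.7 × (2.7 − 0.78) = 3.2640
1/(1 + e^{-3.2640}) = 0.9632
P = 0.9632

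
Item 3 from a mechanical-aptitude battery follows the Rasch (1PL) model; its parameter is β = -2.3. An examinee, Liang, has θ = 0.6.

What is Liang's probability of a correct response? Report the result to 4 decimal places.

0.9478

P(θ) = 1 / (1 + exp(−(θ − β)))
Exponent: (0.6 − (-2.3)) = 2.9000
1/(1 + e^{-2.9000}) = 0.9478
P = 0.9478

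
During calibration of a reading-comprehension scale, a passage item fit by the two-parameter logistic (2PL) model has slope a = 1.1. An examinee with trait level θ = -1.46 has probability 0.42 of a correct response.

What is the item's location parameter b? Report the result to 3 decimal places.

P(θ) = 1 / (1 + exp(−a(θ − b)))
logit(0.42) = ln(0.42/0.58) = -0.3228
b = θ − logit/(a) = -1.46 − (-0.3228)/1.1000 = -1.1666

-1.167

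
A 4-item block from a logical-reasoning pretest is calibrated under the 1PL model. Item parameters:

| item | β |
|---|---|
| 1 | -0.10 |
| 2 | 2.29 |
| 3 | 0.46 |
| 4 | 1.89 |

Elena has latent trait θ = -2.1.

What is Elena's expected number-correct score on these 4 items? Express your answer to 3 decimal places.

P(θ) = 1 / (1 + exp(−(θ − β)))
P_1 = 1/(1+e^{2.0000}) = 0.1192
P_2 = 1/(1+e^{4.3900}) = 0.0122
P_3 = 1/(1+e^{2.5600}) = 0.0718
P_4 = 1/(1+e^{3.9900}) = 0.0182
E[score] = 0.1192 + 0.0122 + 0.0718 + 0.0182 = 0.2214

0.221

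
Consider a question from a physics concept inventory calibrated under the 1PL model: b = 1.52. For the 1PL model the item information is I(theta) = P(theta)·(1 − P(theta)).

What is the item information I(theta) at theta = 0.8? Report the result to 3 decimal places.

P = 1/(1+e^{0.7200}) = 0.3274
P(1−P) = 0.3274 × 0.6726 = 0.2202
I = P(1−P) = 0.22021

0.220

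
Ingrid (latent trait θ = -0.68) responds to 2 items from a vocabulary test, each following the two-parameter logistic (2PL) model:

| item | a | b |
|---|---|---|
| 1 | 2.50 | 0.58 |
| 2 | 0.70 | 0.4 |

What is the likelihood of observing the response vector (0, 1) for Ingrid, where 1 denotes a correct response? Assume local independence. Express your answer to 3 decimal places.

0.306

P(θ) = 1 / (1 + exp(−a(θ − b)))
P_1 = 1/(1+e^{3.1500}) = 0.0411
P_2 = 1/(1+e^{0.7560}) = 0.3195
L = (1−P_1) × P_2 = 0.9589 × 0.3195 = 0.30639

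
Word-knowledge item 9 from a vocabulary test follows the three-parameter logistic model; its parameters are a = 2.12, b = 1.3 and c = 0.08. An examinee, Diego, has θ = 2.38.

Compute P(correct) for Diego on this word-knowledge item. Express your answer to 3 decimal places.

0.915

P(θ) = c + (1 − c) · 1 / (1 + exp(−a(θ − b)))
Exponent: 2.12 × (2.38 − 1.3) = 2.2896
1/(1 + e^{-2.2896}) = 0.9080
P = 0.08 + 0.92 × 0.9080 = 0.9154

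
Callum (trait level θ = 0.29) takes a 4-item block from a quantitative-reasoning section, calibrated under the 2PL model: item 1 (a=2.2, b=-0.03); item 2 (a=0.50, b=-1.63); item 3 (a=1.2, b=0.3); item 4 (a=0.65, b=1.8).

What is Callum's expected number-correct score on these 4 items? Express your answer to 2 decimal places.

P(θ) = 1 / (1 + exp(−a(θ − b)))
P_1 = 1/(1+e^{-0.7040}) = 0.6691
P_2 = 1/(1+e^{-0.9600}) = 0.7231
P_3 = 1/(1+e^{0.0120}) = 0.4970
P_4 = 1/(1+e^{0.9815}) = 0.2726
E[score] = 0.6691 + 0.7231 + 0.4970 + 0.2726 = 2.1618

2.16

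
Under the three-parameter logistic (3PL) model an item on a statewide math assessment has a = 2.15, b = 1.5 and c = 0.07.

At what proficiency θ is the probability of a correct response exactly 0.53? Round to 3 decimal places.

1.490

P(θ) = c + (1 − c) · 1 / (1 + exp(−a(θ − b)))
Remove guessing floor: (0.53 − 0.07)/(1 − 0.07) = 0.4946
logit = ln(0.4946/0.5054) = -0.0215
θ = b + logit/(a) = 1.5 + (-0.0215)/2.1500 = 1.4900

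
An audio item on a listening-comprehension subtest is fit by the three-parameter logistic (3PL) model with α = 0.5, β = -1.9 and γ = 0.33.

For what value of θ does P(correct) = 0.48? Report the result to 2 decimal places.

-4.39

P(θ) = γ + (1 − γ) · 1 / (1 + exp(−α(θ − β)))
Remove guessing floor: (0.48 − 0.33)/(1 − 0.33) = 0.2239
logit = ln(0.2239/0.7761) = -1.2432
θ = β + logit/(α) = -1.9 + (-1.2432)/0.5000 = -4.3864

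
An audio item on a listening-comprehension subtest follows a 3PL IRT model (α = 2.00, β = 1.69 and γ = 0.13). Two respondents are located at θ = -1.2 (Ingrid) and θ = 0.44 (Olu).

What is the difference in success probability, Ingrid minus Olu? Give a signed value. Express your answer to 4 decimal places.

P(θ) = γ + (1 − γ) · 1 / (1 + exp(−α(θ − β)))
P(Ingrid) = 0.1327  [exponent -5.7800]
P(Olu) = 0.1960  [exponent -2.5000]
Difference = 0.1327 − 0.1960 = -0.0633

-0.0633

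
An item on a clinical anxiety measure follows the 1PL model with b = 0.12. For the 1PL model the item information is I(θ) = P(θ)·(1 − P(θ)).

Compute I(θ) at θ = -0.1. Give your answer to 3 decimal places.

0.247

P = 1/(1+e^{0.2200}) = 0.4452
P(1−P) = 0.4452 × 0.5548 = 0.2470
I = P(1−P) = 0.24700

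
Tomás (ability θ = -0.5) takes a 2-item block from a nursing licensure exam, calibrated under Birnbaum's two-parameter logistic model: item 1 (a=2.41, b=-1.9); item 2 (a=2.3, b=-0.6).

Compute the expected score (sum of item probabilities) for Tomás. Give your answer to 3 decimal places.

P(θ) = 1 / (1 + exp(−a(θ − b)))
P_1 = 1/(1+e^{-3.3740}) = 0.9669
P_2 = 1/(1+e^{-0.2300}) = 0.5572
E[score] = 0.9669 + 0.5572 = 1.5241

1.524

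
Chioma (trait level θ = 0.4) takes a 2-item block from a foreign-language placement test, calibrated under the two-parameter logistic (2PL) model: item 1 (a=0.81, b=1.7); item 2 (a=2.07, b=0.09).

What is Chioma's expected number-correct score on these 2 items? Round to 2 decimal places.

0.91

P(θ) = 1 / (1 + exp(−a(θ − b)))
P_1 = 1/(1+e^{1.0530}) = 0.2586
P_2 = 1/(1+e^{-0.6417}) = 0.6551
E[score] = 0.2586 + 0.6551 = 0.9138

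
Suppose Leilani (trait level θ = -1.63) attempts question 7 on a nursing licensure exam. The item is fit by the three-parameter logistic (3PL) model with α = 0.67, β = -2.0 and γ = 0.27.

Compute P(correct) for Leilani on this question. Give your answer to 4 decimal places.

P(θ) = γ + (1 − γ) · 1 / (1 + exp(−α(θ − β)))
Exponent: 0.67 × (-1.63 − (-2.0)) = 0.2479
1/(1 + e^{-0.2479}) = 0.5617
P = 0.27 + 0.73 × 0.5617 = 0.6800

0.6800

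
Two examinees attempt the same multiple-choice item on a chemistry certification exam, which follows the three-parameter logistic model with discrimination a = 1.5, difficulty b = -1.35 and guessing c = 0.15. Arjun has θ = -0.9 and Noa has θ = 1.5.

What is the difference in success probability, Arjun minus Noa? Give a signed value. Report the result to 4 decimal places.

P(θ) = c + (1 − c) · 1 / (1 + exp(−a(θ − b)))
P(Arjun) = 0.7132  [exponent 0.6750]
P(Noa) = 0.9883  [exponent 4.2750]
Difference = 0.7132 − 0.9883 = -0.2751

-0.2751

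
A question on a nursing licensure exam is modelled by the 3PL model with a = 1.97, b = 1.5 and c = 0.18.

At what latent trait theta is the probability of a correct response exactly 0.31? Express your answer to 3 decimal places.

P(theta) = c + (1 − c) · 1 / (1 + exp(−a(theta − b)))
Remove guessing floor: (0.31 − 0.18)/(1 − 0.18) = 0.1585
logit = ln(0.1585/0.8415) = -1.6692
theta = b + logit/(a) = 1.5 + (-1.6692)/1.9700 = 0.6527

0.653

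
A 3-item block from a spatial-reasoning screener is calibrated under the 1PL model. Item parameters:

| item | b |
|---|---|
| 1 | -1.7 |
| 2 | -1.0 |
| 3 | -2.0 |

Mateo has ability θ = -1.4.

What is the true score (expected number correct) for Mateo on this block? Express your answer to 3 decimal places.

1.621

P(θ) = 1 / (1 + exp(−(θ − b)))
P_1 = 1/(1+e^{-0.3000}) = 0.5744
P_2 = 1/(1+e^{0.4000}) = 0.4013
P_3 = 1/(1+e^{-0.6000}) = 0.6457
E[score] = 0.5744 + 0.4013 + 0.6457 = 1.6214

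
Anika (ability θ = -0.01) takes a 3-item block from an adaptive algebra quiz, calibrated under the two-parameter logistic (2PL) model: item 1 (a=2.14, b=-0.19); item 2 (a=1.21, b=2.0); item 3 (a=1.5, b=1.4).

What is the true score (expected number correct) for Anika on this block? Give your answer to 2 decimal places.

0.78

P(θ) = 1 / (1 + exp(−a(θ − b)))
P_1 = 1/(1+e^{-0.3852}) = 0.5951
P_2 = 1/(1+e^{2.4321}) = 0.0808
P_3 = 1/(1+e^{2.1150}) = 0.1076
E[score] = 0.5951 + 0.0808 + 0.1076 = 0.7835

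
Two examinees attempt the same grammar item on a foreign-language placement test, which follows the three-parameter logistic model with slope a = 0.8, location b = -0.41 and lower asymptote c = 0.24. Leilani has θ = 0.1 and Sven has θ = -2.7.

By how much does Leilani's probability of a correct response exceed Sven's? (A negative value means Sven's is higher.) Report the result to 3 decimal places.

0.352

P(θ) = c + (1 − c) · 1 / (1 + exp(−a(θ − b)))
P(Leilani) = 0.6965  [exponent 0.4080]
P(Sven) = 0.3449  [exponent -1.8320]
Difference = 0.6965 − 0.3449 = 0.3516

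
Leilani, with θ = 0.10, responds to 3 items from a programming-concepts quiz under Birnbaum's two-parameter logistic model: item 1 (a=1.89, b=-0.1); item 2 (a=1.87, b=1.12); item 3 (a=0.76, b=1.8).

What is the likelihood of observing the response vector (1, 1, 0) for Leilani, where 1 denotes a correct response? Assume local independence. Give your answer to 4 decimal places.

P(θ) = 1 / (1 + exp(−a(θ − b)))
P_1 = 1/(1+e^{-0.3780}) = 0.5934
P_2 = 1/(1+e^{1.9074}) = 0.1293
P_3 = 1/(1+e^{1.2920}) = 0.2155
L = P_1 × P_2 × (1−P_3) = 0.5934 × 0.1293 × 0.7845 = 0.06018

0.0602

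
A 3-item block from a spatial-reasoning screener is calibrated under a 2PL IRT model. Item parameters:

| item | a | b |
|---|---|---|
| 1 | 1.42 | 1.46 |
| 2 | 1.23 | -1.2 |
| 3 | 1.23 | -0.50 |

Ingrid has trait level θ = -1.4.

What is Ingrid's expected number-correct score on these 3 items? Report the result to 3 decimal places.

P(θ) = 1 / (1 + exp(−a(θ − b)))
P_1 = 1/(1+e^{4.0612}) = 0.0169
P_2 = 1/(1+e^{0.2460}) = 0.4388
P_3 = 1/(1+e^{1.1070}) = 0.2484
E[score] = 0.0169 + 0.4388 + 0.2484 = 0.7042

0.704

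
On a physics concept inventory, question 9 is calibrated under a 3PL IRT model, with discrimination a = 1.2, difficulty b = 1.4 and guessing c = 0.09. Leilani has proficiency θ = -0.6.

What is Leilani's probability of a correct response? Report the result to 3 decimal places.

0.166

P(θ) = c + (1 − c) · 1 / (1 + exp(−a(θ − b)))
Exponent: 1.2 × (-0.6 − 1.4) = -2.4000
1/(1 + e^{2.4000}) = 0.0832
P = 0.09 + 0.91 × 0.0832 = 0.1657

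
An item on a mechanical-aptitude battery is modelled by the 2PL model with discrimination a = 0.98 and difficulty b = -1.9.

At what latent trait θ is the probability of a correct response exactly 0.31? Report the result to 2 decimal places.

-2.72

P(θ) = 1 / (1 + exp(−a(θ − b)))
logit = ln(0.3100/0.6900) = -0.8001
θ = b + logit/(a) = -1.9 + (-0.8001)/0.9800 = -2.7164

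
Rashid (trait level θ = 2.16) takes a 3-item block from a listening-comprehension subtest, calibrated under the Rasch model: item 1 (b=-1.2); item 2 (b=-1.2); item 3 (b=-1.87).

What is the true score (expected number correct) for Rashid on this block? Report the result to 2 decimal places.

2.92

P(θ) = 1 / (1 + exp(−(θ − b)))
P_1 = 1/(1+e^{-3.3600}) = 0.9664
P_2 = 1/(1+e^{-3.3600}) = 0.9664
P_3 = 1/(1+e^{-4.0300}) = 0.9825
E[score] = 0.9664 + 0.9664 + 0.9825 = 2.9154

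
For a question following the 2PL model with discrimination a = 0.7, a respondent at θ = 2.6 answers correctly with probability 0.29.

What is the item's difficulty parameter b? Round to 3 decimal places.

3.879

P(θ) = 1 / (1 + exp(−a(θ − b)))
logit(0.29) = ln(0.29/0.71) = -0.8954
b = θ − logit/(a) = 2.6 − (-0.8954)/0.7000 = 3.8791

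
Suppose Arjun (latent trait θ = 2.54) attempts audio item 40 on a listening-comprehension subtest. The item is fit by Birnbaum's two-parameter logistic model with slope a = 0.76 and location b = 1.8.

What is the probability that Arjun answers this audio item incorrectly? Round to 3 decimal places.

0.363

P(θ) = 1 / (1 + exp(−a(θ − b)))
Exponent: 0.76 × (2.54 − 1.8) = 0.5624
1/(1 + e^{-0.5624}) = 0.6370
P(incorrect) = 1 − 0.6370 = 0.3630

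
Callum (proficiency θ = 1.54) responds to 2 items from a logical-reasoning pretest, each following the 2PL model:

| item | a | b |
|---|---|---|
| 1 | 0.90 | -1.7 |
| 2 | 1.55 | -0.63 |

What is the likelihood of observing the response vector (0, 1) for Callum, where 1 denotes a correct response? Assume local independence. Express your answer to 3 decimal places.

0.050

P(θ) = 1 / (1 + exp(−a(θ − b)))
P_1 = 1/(1+e^{-2.9160}) = 0.9486
P_2 = 1/(1+e^{-3.3635}) = 0.9665
L = (1−P_1) × P_2 = 0.0514 × 0.9665 = 0.04965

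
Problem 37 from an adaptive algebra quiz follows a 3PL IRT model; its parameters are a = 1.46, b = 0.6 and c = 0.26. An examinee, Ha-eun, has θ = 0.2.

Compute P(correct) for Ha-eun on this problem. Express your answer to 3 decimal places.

0.525

P(θ) = c + (1 − c) · 1 / (1 + exp(−a(θ − b)))
Exponent: 1.46 × (0.2 − 0.6) = -0.5840
1/(1 + e^{0.5840}) = 0.3580
P = 0.26 + 0.74 × 0.3580 = 0.5249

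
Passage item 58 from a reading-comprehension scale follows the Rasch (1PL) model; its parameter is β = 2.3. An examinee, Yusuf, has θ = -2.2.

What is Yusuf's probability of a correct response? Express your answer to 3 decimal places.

0.011

P(θ) = 1 / (1 + exp(−(θ − β)))
Exponent: (-2.2 − 2.3) = -4.5000
1/(1 + e^{4.5000}) = 0.0110
P = 0.0110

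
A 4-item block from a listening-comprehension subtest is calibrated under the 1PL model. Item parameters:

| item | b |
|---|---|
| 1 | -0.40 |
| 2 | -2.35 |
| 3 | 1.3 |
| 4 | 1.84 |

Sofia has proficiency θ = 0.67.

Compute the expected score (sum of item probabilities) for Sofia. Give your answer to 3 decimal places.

P(θ) = 1 / (1 + exp(−(θ − b)))
P_1 = 1/(1+e^{-1.0700}) = 0.7446
P_2 = 1/(1+e^{-3.0200}) = 0.9535
P_3 = 1/(1+e^{0.6300}) = 0.3475
P_4 = 1/(1+e^{1.1700}) = 0.2369
E[score] = 0.7446 + 0.9535 + 0.3475 + 0.2369 = 2.2824

2.282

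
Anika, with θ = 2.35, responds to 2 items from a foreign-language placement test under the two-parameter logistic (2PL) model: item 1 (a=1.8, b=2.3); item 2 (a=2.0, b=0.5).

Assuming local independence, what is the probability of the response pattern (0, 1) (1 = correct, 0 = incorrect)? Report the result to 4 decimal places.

P(θ) = 1 / (1 + exp(−a(θ − b)))
P_1 = 1/(1+e^{-0.0900}) = 0.5225
P_2 = 1/(1+e^{-3.7000}) = 0.9759
L = (1−P_1) × P_2 = 0.4775 × 0.9759 = 0.46599

0.4660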